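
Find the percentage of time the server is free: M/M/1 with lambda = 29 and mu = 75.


Idle fraction = (1 - rho) * 100 = (1 - 29/75) * 100 = 61.3%

61.3%


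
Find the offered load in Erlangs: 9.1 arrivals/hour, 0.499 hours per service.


Offered load a = lambda * E[S] = 9.1 * 0.499 = 4.54 Erlangs

4.54 Erlangs


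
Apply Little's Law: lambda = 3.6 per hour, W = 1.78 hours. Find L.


L = lambda * W = 3.6 * 1.78 = 6.41

6.41


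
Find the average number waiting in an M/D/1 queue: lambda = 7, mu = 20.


M/D/1: Lq = rho^2 / (2*(1-rho)) where rho = 7/20; Lq = 0.09

0.09


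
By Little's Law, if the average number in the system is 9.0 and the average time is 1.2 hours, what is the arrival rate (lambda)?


lambda = L / W = 9.0 / 1.2 = 7.5 per hour

7.5 per hour


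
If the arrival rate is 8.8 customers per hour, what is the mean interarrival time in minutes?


Mean interarrival time = 60/lambda = 60/8.8 = 6.82 minutes

6.82 minutes


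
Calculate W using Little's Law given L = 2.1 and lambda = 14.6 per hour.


W = L / lambda = 2.1 / 14.6 = 0.1438 hours

0.1438 hours


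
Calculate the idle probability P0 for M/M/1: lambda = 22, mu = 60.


P0 = 1 - rho = 1 - 22/60 = 0.6333

0.6333


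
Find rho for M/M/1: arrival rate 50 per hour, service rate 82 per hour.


rho = lambda/mu = 50/82 = 0.6098

0.6098


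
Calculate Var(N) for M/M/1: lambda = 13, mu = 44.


rho = 13/44; Var(N) = rho/(1-rho)^2 = 0.6

0.6


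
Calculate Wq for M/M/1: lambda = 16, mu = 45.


rho = 16/45; Wq = rho/(mu - lambda) = 0.0123 hours

0.0123 hours


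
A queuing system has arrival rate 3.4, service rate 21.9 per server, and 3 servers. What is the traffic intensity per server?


rho = lambda / (c * mu) = 3.4 / (3 * 21.9) = 0.0518

0.0518


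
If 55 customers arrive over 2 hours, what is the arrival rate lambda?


lambda = total arrivals / time = 55 / 2 = 27.5 per hour

27.5 per hour


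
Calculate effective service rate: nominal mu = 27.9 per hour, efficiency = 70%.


Effective rate = mu * efficiency = 27.9 * 0.7 = 19.53 per hour

19.53 per hour


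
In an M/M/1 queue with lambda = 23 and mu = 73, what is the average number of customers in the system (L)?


rho = 23/73; L = rho/(1-rho) = 0.46

0.46


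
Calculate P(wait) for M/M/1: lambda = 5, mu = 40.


P(wait) = rho = lambda/mu = 5/40 = 0.125

0.125


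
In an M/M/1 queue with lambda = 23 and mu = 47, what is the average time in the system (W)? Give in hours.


W = 1/(mu - lambda) = 1/(47 - 23) = 0.0417 hours

0.0417 hours


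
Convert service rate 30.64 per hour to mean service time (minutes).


Mean service time = 60/mu = 60/30.64 = 1.96 minutes

1.96 minutes


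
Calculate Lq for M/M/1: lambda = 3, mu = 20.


rho = 3/20; Lq = rho^2/(1-rho) = 0.03

0.03


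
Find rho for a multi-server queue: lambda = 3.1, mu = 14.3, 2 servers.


rho = lambda / (c * mu) = 3.1 / (2 * 14.3) = 0.1084

0.1084


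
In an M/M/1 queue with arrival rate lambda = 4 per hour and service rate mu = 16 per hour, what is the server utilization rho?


rho = lambda/mu = 4/16 = 0.25

0.25


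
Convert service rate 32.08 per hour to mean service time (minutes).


Mean service time = 60/mu = 60/32.08 = 1.87 minutes

1.87 minutes


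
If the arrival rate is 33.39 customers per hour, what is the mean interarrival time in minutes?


Mean interarrival time = 60/lambda = 60/33.39 = 1.8 minutes

1.8 minutes


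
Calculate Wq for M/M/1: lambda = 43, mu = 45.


rho = 43/45; Wq = rho/(mu - lambda) = 0.4778 hours

0.4778 hours


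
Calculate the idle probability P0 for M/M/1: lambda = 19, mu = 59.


P0 = 1 - rho = 1 - 19/59 = 0.678

0.678


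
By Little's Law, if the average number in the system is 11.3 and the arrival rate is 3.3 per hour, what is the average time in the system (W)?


W = L / lambda = 11.3 / 3.3 = 3.4242 hours

3.4242 hours


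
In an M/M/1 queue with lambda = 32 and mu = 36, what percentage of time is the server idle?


Idle fraction = (1 - rho) * 100 = (1 - 32/36) * 100 = 11.1%

11.1%


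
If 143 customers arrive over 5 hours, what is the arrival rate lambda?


lambda = total arrivals / time = 143 / 5 = 28.6 per hour

28.6 per hour


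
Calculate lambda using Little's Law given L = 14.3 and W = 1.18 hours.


lambda = L / W = 14.3 / 1.18 = 12.12 per hour

12.12 per hour


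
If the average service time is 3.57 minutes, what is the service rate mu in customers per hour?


mu = 60 / avg_service_time = 60 / 3.57 = 16.81 per hour

16.81 per hour


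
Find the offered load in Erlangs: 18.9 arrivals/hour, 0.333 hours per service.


Offered load a = lambda * E[S] = 18.9 * 0.333 = 6.29 Erlangs

6.29 Erlangs


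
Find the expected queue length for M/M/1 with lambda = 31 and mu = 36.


rho = 31/36; Lq = rho^2/(1-rho) = 5.34

5.34


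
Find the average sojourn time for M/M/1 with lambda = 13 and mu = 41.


W = 1/(mu - lambda) = 1/(41 - 13) = 0.0357 hours

0.0357 hours


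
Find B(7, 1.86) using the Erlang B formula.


B(N,A) = (A^N/N!) / sum(A^k/k!, k=0..N) with N=7, A=1.86 = 0.0024

0.0024


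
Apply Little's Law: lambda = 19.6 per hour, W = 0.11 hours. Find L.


L = lambda * W = 19.6 * 0.11 = 2.16

2.16


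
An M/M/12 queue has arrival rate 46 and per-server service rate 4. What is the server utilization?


rho = lambda/(c*mu) = 46/(12*4) = 0.9583

0.9583


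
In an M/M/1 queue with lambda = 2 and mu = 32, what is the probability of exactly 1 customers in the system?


rho = 2/32; P(n) = (1-rho)*rho^n = (1-2/32)*(2/32)^1 = 0.0586

0.0586


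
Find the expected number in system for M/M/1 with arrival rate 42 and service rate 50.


rho = 42/50; L = rho/(1-rho) = 5.25

5.25


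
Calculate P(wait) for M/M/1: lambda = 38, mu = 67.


P(wait) = rho = lambda/mu = 38/67 = 0.5672

0.5672


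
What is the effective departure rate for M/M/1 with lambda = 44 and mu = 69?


For a stable queue (lambda < mu), throughput = lambda = 44 per hour

44 per hour


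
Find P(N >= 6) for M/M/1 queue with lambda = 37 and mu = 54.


P(N >= 6) = rho^6 = (37/54)^6 = 0.1035

0.1035


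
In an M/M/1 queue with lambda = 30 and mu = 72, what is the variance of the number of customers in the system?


rho = 30/72; Var(N) = rho/(1-rho)^2 = 1.22

1.22


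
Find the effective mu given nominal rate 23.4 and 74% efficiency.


Effective rate = mu * efficiency = 23.4 * 0.74 = 17.32 per hour

17.32 per hour


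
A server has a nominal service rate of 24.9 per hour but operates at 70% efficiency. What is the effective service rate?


Effective rate = mu * efficiency = 24.9 * 0.7 = 17.43 per hour

17.43 per hour


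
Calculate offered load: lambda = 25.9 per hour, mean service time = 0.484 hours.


Offered load a = lambda * E[S] = 25.9 * 0.484 = 12.54 Erlangs

12.54 Erlangs


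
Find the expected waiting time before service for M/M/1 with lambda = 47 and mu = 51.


rho = 47/51; Wq = rho/(mu - lambda) = 0.2304 hours

0.2304 hours


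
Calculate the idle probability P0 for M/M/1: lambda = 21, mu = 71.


P0 = 1 - rho = 1 - 21/71 = 0.7042

0.7042


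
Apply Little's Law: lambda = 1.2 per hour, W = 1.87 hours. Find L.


L = lambda * W = 1.2 * 1.87 = 2.24

2.24


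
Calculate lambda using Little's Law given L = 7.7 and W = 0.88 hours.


lambda = L / W = 7.7 / 0.88 = 8.75 per hour

8.75 per hour


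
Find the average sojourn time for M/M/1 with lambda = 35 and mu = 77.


W = 1/(mu - lambda) = 1/(77 - 35) = 0.0238 hours

0.0238 hours


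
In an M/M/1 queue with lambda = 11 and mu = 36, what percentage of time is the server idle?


Idle fraction = (1 - rho) * 100 = (1 - 11/36) * 100 = 69.4%

69.4%


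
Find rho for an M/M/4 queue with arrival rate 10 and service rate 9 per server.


rho = lambda/(c*mu) = 10/(4*9) = 0.2778

0.2778


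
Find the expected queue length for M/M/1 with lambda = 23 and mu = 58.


rho = 23/58; Lq = rho^2/(1-rho) = 0.26

0.26


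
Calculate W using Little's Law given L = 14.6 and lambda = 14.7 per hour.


W = L / lambda = 14.6 / 14.7 = 0.9932 hours

0.9932 hours


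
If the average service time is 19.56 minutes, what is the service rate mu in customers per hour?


mu = 60 / avg_service_time = 60 / 19.56 = 3.07 per hour

3.07 per hour


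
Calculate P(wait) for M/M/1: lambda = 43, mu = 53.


P(wait) = rho = lambda/mu = 43/53 = 0.8113

0.8113


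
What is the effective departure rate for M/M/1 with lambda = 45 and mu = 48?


For a stable queue (lambda < mu), throughput = lambda = 45 per hour

45 per hour


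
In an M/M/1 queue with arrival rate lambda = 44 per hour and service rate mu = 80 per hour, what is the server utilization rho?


rho = lambda/mu = 44/80 = 0.55

0.55


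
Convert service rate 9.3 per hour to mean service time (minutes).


Mean service time = 60/mu = 60/9.3 = 6.45 minutes

6.45 minutes


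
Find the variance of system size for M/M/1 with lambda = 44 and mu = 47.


rho = 44/47; Var(N) = rho/(1-rho)^2 = 229.78

229.78


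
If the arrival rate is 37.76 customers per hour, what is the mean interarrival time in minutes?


Mean interarrival time = 60/lambda = 60/37.76 = 1.59 minutes

1.59 minutes


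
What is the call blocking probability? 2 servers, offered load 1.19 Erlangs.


B(N,A) = (A^N/N!) / sum(A^k/k!, k=0..N) with N=2, A=1.19 = 0.2443

0.2443


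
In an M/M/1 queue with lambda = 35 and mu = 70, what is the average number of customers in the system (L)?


rho = 35/70; L = rho/(1-rho) = 1.0

1.0


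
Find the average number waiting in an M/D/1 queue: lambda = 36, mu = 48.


M/D/1: Lq = rho^2 / (2*(1-rho)) where rho = 36/48; Lq = 1.13

1.13


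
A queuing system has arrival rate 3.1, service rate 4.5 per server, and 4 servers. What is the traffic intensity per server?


rho = lambda / (c * mu) = 3.1 / (4 * 4.5) = 0.1722

0.1722


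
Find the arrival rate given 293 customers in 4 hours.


lambda = total arrivals / time = 293 / 4 = 73.25 per hour

73.25 per hour


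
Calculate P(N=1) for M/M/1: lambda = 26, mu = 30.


rho = 26/30; P(n) = (1-rho)*rho^n = (1-26/30)*(26/30)^1 = 0.1156

0.1156


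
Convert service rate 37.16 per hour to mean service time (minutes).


Mean service time = 60/mu = 60/37.16 = 1.61 minutes

1.61 minutes


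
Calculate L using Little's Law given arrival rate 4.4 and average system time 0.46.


L = lambda * W = 4.4 * 0.46 = 2.02

2.02


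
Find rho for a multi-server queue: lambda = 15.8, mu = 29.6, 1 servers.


rho = lambda / (c * mu) = 15.8 / (1 * 29.6) = 0.5338

0.5338


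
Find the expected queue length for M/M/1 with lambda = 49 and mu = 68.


rho = 49/68; Lq = rho^2/(1-rho) = 1.86

1.86


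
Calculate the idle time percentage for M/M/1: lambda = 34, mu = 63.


Idle fraction = (1 - rho) * 100 = (1 - 34/63) * 100 = 46.0%

46.0%


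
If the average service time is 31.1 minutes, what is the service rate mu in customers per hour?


mu = 60 / avg_service_time = 60 / 31.1 = 1.93 per hour

1.93 per hour


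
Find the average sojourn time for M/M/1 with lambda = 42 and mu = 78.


W = 1/(mu - lambda) = 1/(78 - 42) = 0.0278 hours

0.0278 hours


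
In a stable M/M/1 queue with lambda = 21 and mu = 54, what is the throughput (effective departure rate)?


For a stable queue (lambda < mu), throughput = lambda = 21 per hour

21 per hour


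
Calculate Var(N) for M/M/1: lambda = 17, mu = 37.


rho = 17/37; Var(N) = rho/(1-rho)^2 = 1.57

1.57


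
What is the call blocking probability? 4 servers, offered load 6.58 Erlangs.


B(N,A) = (A^N/N!) / sum(A^k/k!, k=0..N) with N=4, A=6.58 = 0.5045

0.5045


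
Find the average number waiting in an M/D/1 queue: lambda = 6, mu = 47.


M/D/1: Lq = rho^2 / (2*(1-rho)) where rho = 6/47; Lq = 0.01

0.01


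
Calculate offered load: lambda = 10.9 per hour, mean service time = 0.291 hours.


Offered load a = lambda * E[S] = 10.9 * 0.291 = 3.17 Erlangs

3.17 Erlangs


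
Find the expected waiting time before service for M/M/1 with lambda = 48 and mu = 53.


rho = 48/53; Wq = rho/(mu - lambda) = 0.1811 hours

0.1811 hours


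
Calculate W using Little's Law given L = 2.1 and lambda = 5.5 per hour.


W = L / lambda = 2.1 / 5.5 = 0.3818 hours

0.3818 hours


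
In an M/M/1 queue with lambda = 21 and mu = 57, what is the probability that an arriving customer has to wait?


P(wait) = rho = lambda/mu = 21/57 = 0.3684

0.3684


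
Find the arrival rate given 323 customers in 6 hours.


lambda = total arrivals / time = 323 / 6 = 53.83 per hour

53.83 per hour


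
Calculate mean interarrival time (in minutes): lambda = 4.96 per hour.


Mean interarrival time = 60/lambda = 60/4.96 = 12.1 minutes

12.1 minutes


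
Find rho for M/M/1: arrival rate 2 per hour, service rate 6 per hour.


rho = lambda/mu = 2/6 = 0.3333

0.3333


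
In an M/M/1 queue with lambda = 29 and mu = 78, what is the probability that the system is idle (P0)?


P0 = 1 - rho = 1 - 29/78 = 0.6282

0.6282


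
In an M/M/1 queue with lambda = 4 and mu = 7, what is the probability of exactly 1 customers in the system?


rho = 4/7; P(n) = (1-rho)*rho^n = (1-4/7)*(4/7)^1 = 0.2449

0.2449


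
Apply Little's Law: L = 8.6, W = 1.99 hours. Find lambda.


lambda = L / W = 8.6 / 1.99 = 4.32 per hour

4.32 per hour


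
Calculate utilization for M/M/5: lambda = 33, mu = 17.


rho = lambda/(c*mu) = 33/(5*17) = 0.3882

0.3882


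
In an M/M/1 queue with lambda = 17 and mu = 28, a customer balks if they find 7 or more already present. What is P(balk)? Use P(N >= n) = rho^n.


P(N >= 7) = rho^7 = (17/28)^7 = 0.0304

0.0304


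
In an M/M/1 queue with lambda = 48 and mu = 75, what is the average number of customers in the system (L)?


rho = 48/75; L = rho/(1-rho) = 1.78

1.78


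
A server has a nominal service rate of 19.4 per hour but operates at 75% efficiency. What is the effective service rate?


Effective rate = mu * efficiency = 19.4 * 0.75 = 14.55 per hour

14.55 per hour


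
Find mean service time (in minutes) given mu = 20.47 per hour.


Mean service time = 60/mu = 60/20.47 = 2.93 minutes

2.93 minutes


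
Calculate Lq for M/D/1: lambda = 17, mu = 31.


M/D/1: Lq = rho^2 / (2*(1-rho)) where rho = 17/31; Lq = 0.33

0.33


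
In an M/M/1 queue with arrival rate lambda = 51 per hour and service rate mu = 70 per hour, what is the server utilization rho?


rho = lambda/mu = 51/70 = 0.7286

0.7286


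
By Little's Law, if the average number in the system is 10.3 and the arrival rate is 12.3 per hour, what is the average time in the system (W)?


W = L / lambda = 10.3 / 12.3 = 0.8374 hours

0.8374 hours


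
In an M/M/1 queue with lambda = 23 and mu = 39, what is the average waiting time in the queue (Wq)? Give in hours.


rho = 23/39; Wq = rho/(mu - lambda) = 0.0369 hours

0.0369 hours


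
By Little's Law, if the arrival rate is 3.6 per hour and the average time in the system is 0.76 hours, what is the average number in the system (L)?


L = lambda * W = 3.6 * 0.76 = 2.74

2.74


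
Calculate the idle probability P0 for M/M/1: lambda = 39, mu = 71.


P0 = 1 - rho = 1 - 39/71 = 0.4507

0.4507


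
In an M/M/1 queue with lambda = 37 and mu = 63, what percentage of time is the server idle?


Idle fraction = (1 - rho) * 100 = (1 - 37/63) * 100 = 41.3%

41.3%


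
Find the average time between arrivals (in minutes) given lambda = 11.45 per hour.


Mean interarrival time = 60/lambda = 60/11.45 = 5.24 minutes

5.24 minutes


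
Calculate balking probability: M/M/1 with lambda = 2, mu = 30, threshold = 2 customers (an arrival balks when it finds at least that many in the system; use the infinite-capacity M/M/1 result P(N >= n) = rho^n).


P(N >= 2) = rho^2 = (2/30)^2 = 0.0044

0.0044


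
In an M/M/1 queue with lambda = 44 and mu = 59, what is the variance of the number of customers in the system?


rho = 44/59; Var(N) = rho/(1-rho)^2 = 11.54

11.54


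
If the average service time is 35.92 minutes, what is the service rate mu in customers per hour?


mu = 60 / avg_service_time = 60 / 35.92 = 1.67 per hour

1.67 per hour


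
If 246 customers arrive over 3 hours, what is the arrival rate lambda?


lambda = total arrivals / time = 246 / 3 = 82.0 per hour

82.0 per hour


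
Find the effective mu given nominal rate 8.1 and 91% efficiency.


Effective rate = mu * efficiency = 8.1 * 0.91 = 7.37 per hour

7.37 per hour


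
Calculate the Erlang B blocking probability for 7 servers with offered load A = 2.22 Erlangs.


B(N,A) = (A^N/N!) / sum(A^k/k!, k=0..N) with N=7, A=2.22 = 0.0057

0.0057


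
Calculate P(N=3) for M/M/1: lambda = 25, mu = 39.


rho = 25/39; P(n) = (1-rho)*rho^n = (1-25/39)*(25/39)^3 = 0.0946

0.0946


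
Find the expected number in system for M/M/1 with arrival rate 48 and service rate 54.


rho = 48/54; L = rho/(1-rho) = 8.0

8.0


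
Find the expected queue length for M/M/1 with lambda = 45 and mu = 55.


rho = 45/55; Lq = rho^2/(1-rho) = 3.68

3.68


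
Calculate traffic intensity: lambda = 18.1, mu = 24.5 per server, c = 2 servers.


rho = lambda / (c * mu) = 18.1 / (2 * 24.5) = 0.3694

0.3694


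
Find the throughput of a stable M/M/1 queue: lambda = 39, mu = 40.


For a stable queue (lambda < mu), throughput = lambda = 39 per hour

39 per hour


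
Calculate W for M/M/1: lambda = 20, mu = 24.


W = 1/(mu - lambda) = 1/(24 - 20) = 0.25 hours

0.25 hours


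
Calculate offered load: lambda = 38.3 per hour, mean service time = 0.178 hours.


Offered load a = lambda * E[S] = 38.3 * 0.178 = 6.82 Erlangs

6.82 Erlangs


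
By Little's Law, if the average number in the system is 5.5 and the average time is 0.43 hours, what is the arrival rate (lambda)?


lambda = L / W = 5.5 / 0.43 = 12.79 per hour

12.79 per hour


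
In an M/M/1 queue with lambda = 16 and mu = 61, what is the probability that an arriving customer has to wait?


P(wait) = rho = lambda/mu = 16/61 = 0.2623

0.2623


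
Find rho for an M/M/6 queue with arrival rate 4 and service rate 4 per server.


rho = lambda/(c*mu) = 4/(6*4) = 0.1667

0.1667


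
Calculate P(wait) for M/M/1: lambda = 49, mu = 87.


P(wait) = rho = lambda/mu = 49/87 = 0.5632

0.5632


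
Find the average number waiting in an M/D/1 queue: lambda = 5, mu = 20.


M/D/1: Lq = rho^2 / (2*(1-rho)) where rho = 5/20; Lq = 0.04

0.04


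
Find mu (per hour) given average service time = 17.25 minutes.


mu = 60 / avg_service_time = 60 / 17.25 = 3.48 per hour

3.48 per hour


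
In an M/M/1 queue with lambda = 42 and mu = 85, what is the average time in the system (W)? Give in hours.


W = 1/(mu - lambda) = 1/(85 - 42) = 0.0233 hours

0.0233 hours


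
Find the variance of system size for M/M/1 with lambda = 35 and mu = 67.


rho = 35/67; Var(N) = rho/(1-rho)^2 = 2.29

2.29


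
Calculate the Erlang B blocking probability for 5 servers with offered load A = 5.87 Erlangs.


B(N,A) = (A^N/N!) / sum(A^k/k!, k=0..N) with N=5, A=5.87 = 0.3512

0.3512


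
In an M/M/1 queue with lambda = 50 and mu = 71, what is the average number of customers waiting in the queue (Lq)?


rho = 50/71; Lq = rho^2/(1-rho) = 1.68

1.68


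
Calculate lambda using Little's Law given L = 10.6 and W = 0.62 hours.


lambda = L / W = 10.6 / 0.62 = 17.1 per hour

17.1 per hour


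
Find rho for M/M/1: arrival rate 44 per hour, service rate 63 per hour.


rho = lambda/mu = 44/63 = 0.6984

0.6984


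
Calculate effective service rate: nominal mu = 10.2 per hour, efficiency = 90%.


Effective rate = mu * efficiency = 10.2 * 0.9 = 9.18 per hour

9.18 per hour


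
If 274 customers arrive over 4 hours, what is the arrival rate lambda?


lambda = total arrivals / time = 274 / 4 = 68.5 per hour

68.5 per hour


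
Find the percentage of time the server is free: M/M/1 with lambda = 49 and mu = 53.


Idle fraction = (1 - rho) * 100 = (1 - 49/53) * 100 = 7.5%

7.5%


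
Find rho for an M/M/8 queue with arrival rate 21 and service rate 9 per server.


rho = lambda/(c*mu) = 21/(8*9) = 0.2917

0.2917


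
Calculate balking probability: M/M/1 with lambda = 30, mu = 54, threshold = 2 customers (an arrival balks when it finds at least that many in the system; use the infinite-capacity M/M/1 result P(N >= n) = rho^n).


P(N >= 2) = rho^2 = (30/54)^2 = 0.3086

0.3086


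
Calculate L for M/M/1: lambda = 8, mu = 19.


rho = 8/19; L = rho/(1-rho) = 0.73

0.73


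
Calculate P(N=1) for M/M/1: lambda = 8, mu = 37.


rho = 8/37; P(n) = (1-rho)*rho^n = (1-8/37)*(8/37)^1 = 0.1695

0.1695


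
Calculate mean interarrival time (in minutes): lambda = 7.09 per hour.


Mean interarrival time = 60/lambda = 60/7.09 = 8.46 minutes

8.46 minutes


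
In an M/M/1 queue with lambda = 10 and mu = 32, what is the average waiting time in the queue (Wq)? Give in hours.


rho = 10/32; Wq = rho/(mu - lambda) = 0.0142 hours

0.0142 hours


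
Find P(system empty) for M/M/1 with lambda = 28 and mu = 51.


P0 = 1 - rho = 1 - 28/51 = 0.451

0.451


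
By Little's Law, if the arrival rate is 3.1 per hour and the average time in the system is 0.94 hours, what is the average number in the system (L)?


L = lambda * W = 3.1 * 0.94 = 2.91

2.91


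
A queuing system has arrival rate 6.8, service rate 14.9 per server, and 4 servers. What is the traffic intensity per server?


rho = lambda / (c * mu) = 6.8 / (4 * 14.9) = 0.1141

0.1141


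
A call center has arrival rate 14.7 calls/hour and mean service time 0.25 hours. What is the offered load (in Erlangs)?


Offered load a = lambda * E[S] = 14.7 * 0.25 = 3.68 Erlangs

3.68 Erlangs


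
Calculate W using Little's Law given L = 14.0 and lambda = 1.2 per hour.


W = L / lambda = 14.0 / 1.2 = 11.6667 hours

11.6667 hours


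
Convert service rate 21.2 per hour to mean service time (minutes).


Mean service time = 60/mu = 60/21.2 = 2.83 minutes

2.83 minutes


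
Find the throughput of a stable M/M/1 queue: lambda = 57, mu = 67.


For a stable queue (lambda < mu), throughput = lambda = 57 per hour

57 per hour


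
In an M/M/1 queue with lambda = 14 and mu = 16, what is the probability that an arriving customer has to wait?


P(wait) = rho = lambda/mu = 14/16 = 0.875

0.875


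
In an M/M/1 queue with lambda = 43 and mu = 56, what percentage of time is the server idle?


Idle fraction = (1 - rho) * 100 = (1 - 43/56) * 100 = 23.2%

23.2%


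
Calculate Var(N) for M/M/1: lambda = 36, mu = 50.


rho = 36/50; Var(N) = rho/(1-rho)^2 = 9.18

9.18


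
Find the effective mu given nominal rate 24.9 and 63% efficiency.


Effective rate = mu * efficiency = 24.9 * 0.63 = 15.69 per hour

15.69 per hour


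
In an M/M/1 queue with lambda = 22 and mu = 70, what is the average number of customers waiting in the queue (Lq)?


rho = 22/70; Lq = rho^2/(1-rho) = 0.14

0.14


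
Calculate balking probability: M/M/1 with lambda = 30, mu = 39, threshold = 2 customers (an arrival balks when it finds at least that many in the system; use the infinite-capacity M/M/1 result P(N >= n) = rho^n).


P(N >= 2) = rho^2 = (30/39)^2 = 0.5917

0.5917


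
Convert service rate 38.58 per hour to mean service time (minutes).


Mean service time = 60/mu = 60/38.58 = 1.56 minutes

1.56 minutes


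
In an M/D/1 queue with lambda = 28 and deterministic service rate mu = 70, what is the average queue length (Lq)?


M/D/1: Lq = rho^2 / (2*(1-rho)) where rho = 28/70; Lq = 0.13

0.13


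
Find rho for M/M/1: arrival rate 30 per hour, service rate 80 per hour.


rho = lambda/mu = 30/80 = 0.375

0.375


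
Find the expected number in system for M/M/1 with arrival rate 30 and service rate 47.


rho = 30/47; L = rho/(1-rho) = 1.76

1.76


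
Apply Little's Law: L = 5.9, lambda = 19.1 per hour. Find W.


W = L / lambda = 5.9 / 19.1 = 0.3089 hours

0.3089 hours


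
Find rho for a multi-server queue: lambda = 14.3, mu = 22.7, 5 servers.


rho = lambda / (c * mu) = 14.3 / (5 * 22.7) = 0.126

0.126


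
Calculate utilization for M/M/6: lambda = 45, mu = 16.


rho = lambda/(c*mu) = 45/(6*16) = 0.4688

0.4688


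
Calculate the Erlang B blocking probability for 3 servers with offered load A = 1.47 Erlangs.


B(N,A) = (A^N/N!) / sum(A^k/k!, k=0..N) with N=3, A=1.47 = 0.1298

0.1298


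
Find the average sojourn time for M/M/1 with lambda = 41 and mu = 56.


W = 1/(mu - lambda) = 1/(56 - 41) = 0.0667 hours

0.0667 hours


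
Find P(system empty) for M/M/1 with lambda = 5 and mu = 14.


P0 = 1 - rho = 1 - 5/14 = 0.6429

0.6429


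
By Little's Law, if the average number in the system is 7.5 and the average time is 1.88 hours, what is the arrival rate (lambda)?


lambda = L / W = 7.5 / 1.88 = 3.99 per hour

3.99 per hour


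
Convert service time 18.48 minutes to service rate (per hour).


mu = 60 / avg_service_time = 60 / 18.48 = 3.25 per hour

3.25 per hour


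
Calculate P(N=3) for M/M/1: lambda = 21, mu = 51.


rho = 21/51; P(n) = (1-rho)*rho^n = (1-21/51)*(21/51)^3 = 0.0411

0.0411


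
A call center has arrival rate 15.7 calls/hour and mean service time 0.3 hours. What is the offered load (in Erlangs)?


Offered load a = lambda * E[S] = 15.7 * 0.3 = 4.71 Erlangs

4.71 Erlangs


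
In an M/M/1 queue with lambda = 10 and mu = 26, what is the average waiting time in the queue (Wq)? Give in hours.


rho = 10/26; Wq = rho/(mu - lambda) = 0.024 hours

0.024 hours


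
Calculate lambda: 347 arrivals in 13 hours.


lambda = total arrivals / time = 347 / 13 = 26.69 per hour

26.69 per hour


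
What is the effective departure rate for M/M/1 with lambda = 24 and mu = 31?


For a stable queue (lambda < mu), throughput = lambda = 24 per hour

24 per hour


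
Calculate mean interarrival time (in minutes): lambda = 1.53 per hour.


Mean interarrival time = 60/lambda = 60/1.53 = 39.22 minutes

39.22 minutes


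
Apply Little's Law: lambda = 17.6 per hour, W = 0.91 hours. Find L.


L = lambda * W = 17.6 * 0.91 = 16.02

16.02


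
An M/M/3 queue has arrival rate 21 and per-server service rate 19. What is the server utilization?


rho = lambda/(c*mu) = 21/(3*19) = 0.3684

0.3684


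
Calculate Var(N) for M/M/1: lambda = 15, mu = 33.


rho = 15/33; Var(N) = rho/(1-rho)^2 = 1.53

1.53


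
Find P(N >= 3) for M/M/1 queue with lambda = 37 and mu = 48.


P(N >= 3) = rho^3 = (37/48)^3 = 0.458

0.458


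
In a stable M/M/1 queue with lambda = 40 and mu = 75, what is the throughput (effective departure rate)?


For a stable queue (lambda < mu), throughput = lambda = 40 per hour

40 per hour


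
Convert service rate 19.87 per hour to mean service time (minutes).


Mean service time = 60/mu = 60/19.87 = 3.02 minutes

3.02 minutes


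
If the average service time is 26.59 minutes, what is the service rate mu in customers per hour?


mu = 60 / avg_service_time = 60 / 26.59 = 2.26 per hour

2.26 per hour


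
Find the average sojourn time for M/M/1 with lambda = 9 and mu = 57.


W = 1/(mu - lambda) = 1/(57 - 9) = 0.0208 hours

0.0208 hours


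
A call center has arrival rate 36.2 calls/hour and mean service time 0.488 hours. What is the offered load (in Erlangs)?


Offered load a = lambda * E[S] = 36.2 * 0.488 = 17.67 Erlangs

17.67 Erlangs


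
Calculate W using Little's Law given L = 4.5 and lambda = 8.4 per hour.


W = L / lambda = 4.5 / 8.4 = 0.5357 hours

0.5357 hours


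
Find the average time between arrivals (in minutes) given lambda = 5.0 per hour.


Mean interarrival time = 60/lambda = 60/5.0 = 12.0 minutes

12.0 minutes


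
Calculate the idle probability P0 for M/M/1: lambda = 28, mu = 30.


P0 = 1 - rho = 1 - 28/30 = 0.0667

0.0667


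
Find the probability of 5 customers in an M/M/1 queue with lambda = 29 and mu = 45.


rho = 29/45; P(n) = (1-rho)*rho^n = (1-29/45)*(29/45)^5 = 0.0395

0.0395


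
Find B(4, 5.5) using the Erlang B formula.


B(N,A) = (A^N/N!) / sum(A^k/k!, k=0..N) with N=4, A=5.5 = 0.4358

0.4358


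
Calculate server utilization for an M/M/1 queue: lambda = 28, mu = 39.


rho = lambda/mu = 28/39 = 0.7179

0.7179


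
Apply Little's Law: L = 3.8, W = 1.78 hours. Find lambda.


lambda = L / W = 3.8 / 1.78 = 2.13 per hour

2.13 per hour


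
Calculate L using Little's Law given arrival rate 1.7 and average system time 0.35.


L = lambda * W = 1.7 * 0.35 = 0.6

0.6


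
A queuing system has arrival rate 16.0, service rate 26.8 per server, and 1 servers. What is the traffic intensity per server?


rho = lambda / (c * mu) = 16.0 / (1 * 26.8) = 0.597

0.597


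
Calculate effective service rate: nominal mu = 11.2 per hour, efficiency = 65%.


Effective rate = mu * efficiency = 11.2 * 0.65 = 7.28 per hour

7.28 per hour


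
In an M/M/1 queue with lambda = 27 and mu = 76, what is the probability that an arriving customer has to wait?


P(wait) = rho = lambda/mu = 27/76 = 0.3553

0.3553


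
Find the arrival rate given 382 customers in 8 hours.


lambda = total arrivals / time = 382 / 8 = 47.75 per hour

47.75 per hour


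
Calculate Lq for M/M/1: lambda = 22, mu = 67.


rho = 22/67; Lq = rho^2/(1-rho) = 0.16

0.16


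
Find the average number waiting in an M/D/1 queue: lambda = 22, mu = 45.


M/D/1: Lq = rho^2 / (2*(1-rho)) where rho = 22/45; Lq = 0.23

0.23


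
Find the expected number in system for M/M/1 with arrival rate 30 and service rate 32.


rho = 30/32; L = rho/(1-rho) = 15.0

15.0


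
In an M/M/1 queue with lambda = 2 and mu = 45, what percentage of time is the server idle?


Idle fraction = (1 - rho) * 100 = (1 - 2/45) * 100 = 95.6%

95.6%


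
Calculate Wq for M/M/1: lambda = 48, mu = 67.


rho = 48/67; Wq = rho/(mu - lambda) = 0.0377 hours

0.0377 hours


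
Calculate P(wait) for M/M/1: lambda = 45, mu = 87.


P(wait) = rho = lambda/mu = 45/87 = 0.5172

0.5172


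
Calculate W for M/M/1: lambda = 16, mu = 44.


W = 1/(mu - lambda) = 1/(44 - 16) = 0.0357 hours

0.0357 hours


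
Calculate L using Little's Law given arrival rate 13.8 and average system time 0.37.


L = lambda * W = 13.8 * 0.37 = 5.11

5.11


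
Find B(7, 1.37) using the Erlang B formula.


B(N,A) = (A^N/N!) / sum(A^k/k!, k=0..N) with N=7, A=1.37 = 0.0005

0.0005


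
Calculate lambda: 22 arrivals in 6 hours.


lambda = total arrivals / time = 22 / 6 = 3.67 per hour

3.67 per hour


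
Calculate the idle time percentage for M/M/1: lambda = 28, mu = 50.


Idle fraction = (1 - rho) * 100 = (1 - 28/50) * 100 = 44.0%

44.0%


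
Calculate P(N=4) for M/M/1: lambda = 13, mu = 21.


rho = 13/21; P(n) = (1-rho)*rho^n = (1-13/21)*(13/21)^4 = 0.0559

0.0559


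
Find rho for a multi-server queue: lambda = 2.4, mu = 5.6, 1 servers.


rho = lambda / (c * mu) = 2.4 / (1 * 5.6) = 0.4286

0.4286


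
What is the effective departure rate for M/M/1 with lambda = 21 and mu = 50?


For a stable queue (lambda < mu), throughput = lambda = 21 per hour

21 per hour


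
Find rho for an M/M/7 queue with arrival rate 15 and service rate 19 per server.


rho = lambda/(c*mu) = 15/(7*19) = 0.1128

0.1128


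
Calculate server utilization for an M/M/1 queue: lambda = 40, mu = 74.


rho = lambda/mu = 40/74 = 0.5405

0.5405


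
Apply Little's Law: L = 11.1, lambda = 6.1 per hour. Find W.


W = L / lambda = 11.1 / 6.1 = 1.8197 hours

1.8197 hours


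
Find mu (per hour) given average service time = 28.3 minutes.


mu = 60 / avg_service_time = 60 / 28.3 = 2.12 per hour

2.12 per hour


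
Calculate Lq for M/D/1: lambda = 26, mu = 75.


M/D/1: Lq = rho^2 / (2*(1-rho)) where rho = 26/75; Lq = 0.09

0.09


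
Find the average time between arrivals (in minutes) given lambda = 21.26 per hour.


Mean interarrival time = 60/lambda = 60/21.26 = 2.82 minutes

2.82 minutes


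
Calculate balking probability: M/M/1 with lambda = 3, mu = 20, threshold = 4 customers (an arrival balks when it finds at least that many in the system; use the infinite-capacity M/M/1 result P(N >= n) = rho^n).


P(N >= 4) = rho^4 = (3/20)^4 = 0.0005

0.0005


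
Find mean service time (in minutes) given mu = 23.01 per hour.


Mean service time = 60/mu = 60/23.01 = 2.61 minutes

2.61 minutes


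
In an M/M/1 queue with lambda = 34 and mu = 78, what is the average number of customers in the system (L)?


rho = 34/78; L = rho/(1-rho) = 0.77

0.77


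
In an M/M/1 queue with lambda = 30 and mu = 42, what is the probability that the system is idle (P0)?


P0 = 1 - rho = 1 - 30/42 = 0.2857

0.2857


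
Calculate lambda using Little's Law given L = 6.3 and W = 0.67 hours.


lambda = L / W = 6.3 / 0.67 = 9.4 per hour

9.4 per hour


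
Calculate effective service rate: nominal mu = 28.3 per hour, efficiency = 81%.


Effective rate = mu * efficiency = 28.3 * 0.81 = 22.92 per hour

22.92 per hour


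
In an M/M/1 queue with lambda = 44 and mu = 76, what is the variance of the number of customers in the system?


rho = 44/76; Var(N) = rho/(1-rho)^2 = 3.27

3.27


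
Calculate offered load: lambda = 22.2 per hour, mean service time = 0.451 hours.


Offered load a = lambda * E[S] = 22.2 * 0.451 = 10.01 Erlangs

10.01 Erlangs


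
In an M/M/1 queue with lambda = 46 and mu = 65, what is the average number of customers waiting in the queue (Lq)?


rho = 46/65; Lq = rho^2/(1-rho) = 1.71

1.71


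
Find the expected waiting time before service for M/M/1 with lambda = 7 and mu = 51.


rho = 7/51; Wq = rho/(mu - lambda) = 0.0031 hours

0.0031 hours


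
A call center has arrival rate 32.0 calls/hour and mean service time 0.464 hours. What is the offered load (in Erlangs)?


Offered load a = lambda * E[S] = 32.0 * 0.464 = 14.85 Erlangs

14.85 Erlangs


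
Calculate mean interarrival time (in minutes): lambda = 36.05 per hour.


Mean interarrival time = 60/lambda = 60/36.05 = 1.66 minutes

1.66 minutes


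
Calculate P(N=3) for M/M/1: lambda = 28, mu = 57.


rho = 28/57; P(n) = (1-rho)*rho^n = (1-28/57)*(28/57)^3 = 0.0603

0.0603


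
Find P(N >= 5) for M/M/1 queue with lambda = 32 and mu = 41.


P(N >= 5) = rho^5 = (32/41)^5 = 0.2896

0.2896


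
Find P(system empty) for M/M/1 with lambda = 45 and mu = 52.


P0 = 1 - rho = 1 - 45/52 = 0.1346

0.1346


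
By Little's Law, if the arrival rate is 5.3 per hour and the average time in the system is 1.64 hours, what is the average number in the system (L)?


L = lambda * W = 5.3 * 1.64 = 8.69

8.69


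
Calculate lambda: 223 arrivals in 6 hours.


lambda = total arrivals / time = 223 / 6 = 37.17 per hour

37.17 per hour


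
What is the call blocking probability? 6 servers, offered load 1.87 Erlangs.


B(N,A) = (A^N/N!) / sum(A^k/k!, k=0..N) with N=6, A=1.87 = 0.0092

0.0092


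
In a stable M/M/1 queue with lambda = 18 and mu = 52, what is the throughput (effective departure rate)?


For a stable queue (lambda < mu), throughput = lambda = 18 per hour

18 per hour


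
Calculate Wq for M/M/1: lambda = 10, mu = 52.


rho = 10/52; Wq = rho/(mu - lambda) = 0.0046 hours

0.0046 hours


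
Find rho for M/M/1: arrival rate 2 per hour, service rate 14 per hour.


rho = lambda/mu = 2/14 = 0.1429

0.1429


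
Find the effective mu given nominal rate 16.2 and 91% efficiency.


Effective rate = mu * efficiency = 16.2 * 0.91 = 14.74 per hour

14.74 per hour


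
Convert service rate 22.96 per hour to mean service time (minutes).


Mean service time = 60/mu = 60/22.96 = 2.61 minutes

2.61 minutes


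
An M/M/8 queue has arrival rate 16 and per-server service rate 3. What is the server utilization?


rho = lambda/(c*mu) = 16/(8*3) = 0.6667

0.6667


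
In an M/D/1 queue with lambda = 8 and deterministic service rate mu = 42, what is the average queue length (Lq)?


M/D/1: Lq = rho^2 / (2*(1-rho)) where rho = 8/42; Lq = 0.02

0.02


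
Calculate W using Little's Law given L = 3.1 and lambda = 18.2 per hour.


W = L / lambda = 3.1 / 18.2 = 0.1703 hours

0.1703 hours


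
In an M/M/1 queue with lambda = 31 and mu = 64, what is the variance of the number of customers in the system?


rho = 31/64; Var(N) = rho/(1-rho)^2 = 1.82

1.82


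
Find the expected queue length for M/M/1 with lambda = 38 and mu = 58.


rho = 38/58; Lq = rho^2/(1-rho) = 1.24

1.24


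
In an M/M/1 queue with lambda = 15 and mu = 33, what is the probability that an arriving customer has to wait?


P(wait) = rho = lambda/mu = 15/33 = 0.4545

0.4545


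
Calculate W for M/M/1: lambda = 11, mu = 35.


W = 1/(mu - lambda) = 1/(35 - 11) = 0.0417 hours

0.0417 hours


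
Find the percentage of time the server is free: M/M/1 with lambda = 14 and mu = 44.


Idle fraction = (1 - rho) * 100 = (1 - 14/44) * 100 = 68.2%

68.2%


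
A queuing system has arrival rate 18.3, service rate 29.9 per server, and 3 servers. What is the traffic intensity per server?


rho = lambda / (c * mu) = 18.3 / (3 * 29.9) = 0.204

0.204


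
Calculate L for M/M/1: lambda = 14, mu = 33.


rho = 14/33; L = rho/(1-rho) = 0.74

0.74


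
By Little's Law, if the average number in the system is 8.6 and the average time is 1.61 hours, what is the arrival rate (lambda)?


lambda = L / W = 8.6 / 1.61 = 5.34 per hour

5.34 per hour


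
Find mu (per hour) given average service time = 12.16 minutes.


mu = 60 / avg_service_time = 60 / 12.16 = 4.93 per hour

4.93 per hour


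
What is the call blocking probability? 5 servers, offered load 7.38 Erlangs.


B(N,A) = (A^N/N!) / sum(A^k/k!, k=0..N) with N=5, A=7.38 = 0.4464

0.4464


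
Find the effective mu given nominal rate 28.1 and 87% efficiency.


Effective rate = mu * efficiency = 28.1 * 0.87 = 24.45 per hour

24.45 per hour


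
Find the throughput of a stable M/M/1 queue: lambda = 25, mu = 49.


For a stable queue (lambda < mu), throughput = lambda = 25 per hour

25 per hour


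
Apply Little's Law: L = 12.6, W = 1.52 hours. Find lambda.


lambda = L / W = 12.6 / 1.52 = 8.29 per hour

8.29 per hour


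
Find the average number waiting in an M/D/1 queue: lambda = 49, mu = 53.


M/D/1: Lq = rho^2 / (2*(1-rho)) where rho = 49/53; Lq = 5.66

5.66


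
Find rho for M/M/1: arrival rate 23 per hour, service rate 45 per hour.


rho = lambda/mu = 23/45 = 0.5111

0.5111


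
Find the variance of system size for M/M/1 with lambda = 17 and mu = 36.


rho = 17/36; Var(N) = rho/(1-rho)^2 = 1.7

1.7


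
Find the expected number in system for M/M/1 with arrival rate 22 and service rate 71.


rho = 22/71; L = rho/(1-rho) = 0.45

0.45


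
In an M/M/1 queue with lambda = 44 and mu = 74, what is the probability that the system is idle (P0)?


P0 = 1 - rho = 1 - 44/74 = 0.4054

0.4054


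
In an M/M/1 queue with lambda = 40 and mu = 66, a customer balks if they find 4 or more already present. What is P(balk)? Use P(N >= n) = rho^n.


P(N >= 4) = rho^4 = (40/66)^4 = 0.1349

0.1349
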